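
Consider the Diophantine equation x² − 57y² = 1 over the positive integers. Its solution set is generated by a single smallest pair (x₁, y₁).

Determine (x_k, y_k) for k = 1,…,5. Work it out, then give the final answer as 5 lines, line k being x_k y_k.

√57 → a₀=7, period (1,1,4,1,1,14); ℓ=6 even so k=5
i=0: a=7 ⇒ p=7, q=1
…
i=4: a=1 ⇒ p=83, q=11
i=5: a=1 ⇒ p=151, q=20
→ (151, 20).  Check: 151²=22801, 57·20²=22800, difference 1.
k=2:  x_2 = 151·151+57·20·20 = 45601,  y_2 = 151·20+20·151 = 6040
k=3:  x_3 = 151·45601+57·20·6040 = 13771351,  y_3 = 151·6040+20·45601 = 1824060
k=4:  x_4 = 151·13771351+57·20·1824060 = 4158902401,  y_4 = 151·1824060+20·13771351 = 550860080
k=5:  x_5 = 151·4158902401+57·20·550860080 = 1255974753751,  y_5 = 151·550860080+20·4158902401 = 166357920100

151 20
45601 6040
13771351 1824060
4158902401 550860080
1255974753751 166357920100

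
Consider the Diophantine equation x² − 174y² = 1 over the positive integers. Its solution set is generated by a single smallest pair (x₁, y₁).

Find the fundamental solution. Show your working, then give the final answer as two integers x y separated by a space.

1451 110

d=174: √d = [13; 5,4,5,26] (ℓ=4, even), read p_3/q_3
k=0  a_k=13  p_k/q_k = 13/1
…
k=2  a_k=4  p_k/q_k = 277/21
k=3  a_k=5  p_k/q_k = 1451/110
fundamental: x₁=1451, y₁=110  (since 2105401 − 174·12100 = 1)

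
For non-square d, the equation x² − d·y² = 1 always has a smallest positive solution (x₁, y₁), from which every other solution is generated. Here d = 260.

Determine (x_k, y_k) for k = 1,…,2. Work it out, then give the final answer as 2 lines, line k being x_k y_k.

[16; 8,32] for √260; ℓ=2 ⇒ convergent index 1
k=0  a_k=16  p_k/q_k = 16/1
k=1  a_k=8  p_k/q_k = 129/8
fundamental: x₁=129, y₁=8  (since 16641 − 260·64 = 1)
k=2:  x_2 = 129·129+260·8·8 = 33281,  y_2 = 129·8+8·129 = 2064

129 8
33281 2064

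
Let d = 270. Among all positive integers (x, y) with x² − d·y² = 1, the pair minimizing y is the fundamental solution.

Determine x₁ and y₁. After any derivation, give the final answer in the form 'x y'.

5291 322

√270 → a₀=16, period (2,3,6,3,2,32); ℓ=6 even so k=5
a_0=16:  p_0=16·1+0=16,  q_0=16·0+1=1
a_1=2:  p_1=2·16+1=33,  q_1=2·1+0=2
a_2=3:  p_2=3·33+16=115,  q_2=3·2+1=7
a_3=6:  p_3=6·115+33=723,  q_3=6·7+2=44
a_4=3:  p_4=3·723+115=2284,  q_4=3·44+7=139
a_5=2:  p_5=2·2284+723=5291,  q_5=2·139+44=322
fundamental: x₁=5291, y₁=322  (since 27994681 − 270·103684 = 1)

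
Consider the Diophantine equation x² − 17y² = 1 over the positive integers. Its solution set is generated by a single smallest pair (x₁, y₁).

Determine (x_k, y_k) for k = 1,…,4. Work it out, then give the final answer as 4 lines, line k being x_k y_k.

33 8
2177 528
143649 34840
9478657 2298912

[4; 8] for √17; ℓ=1 ⇒ convergent index 1
k=0  a_k=4  p_k/q_k = 4/1
k=1  a_k=8  p_k/q_k = 33/8
fundamental: x₁=33, y₁=8  (since 1089 − 17·64 = 1)
k=2:  x_2 = 33·33+17·8·8 = 2177,  y_2 = 33·8+8·33 = 528
k=3:  x_3 = 33·2177+17·8·528 = 143649,  y_3 = 33·528+8·2177 = 34840
k=4:  x_4 = 33·143649+17·8·34840 = 9478657,  y_4 = 33·34840+8·143649 = 2298912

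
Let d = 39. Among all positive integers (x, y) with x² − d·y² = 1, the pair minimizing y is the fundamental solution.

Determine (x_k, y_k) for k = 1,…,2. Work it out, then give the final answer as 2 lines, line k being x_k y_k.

d=39: √d = [6; 4,12] (ℓ=2, even), read p_1/q_1
k=0  a_k=6  p_k/q_k = 6/1
k=1  a_k=4  p_k/q_k = 25/4
(x₁, y₁) = (25, 4);  25² − 39·4² = 1 ✓
n=2: (25,4)∘(25,4) = (25·25+39·4·4, 25·4+4·25) = (1249,200)

25 4
1249 200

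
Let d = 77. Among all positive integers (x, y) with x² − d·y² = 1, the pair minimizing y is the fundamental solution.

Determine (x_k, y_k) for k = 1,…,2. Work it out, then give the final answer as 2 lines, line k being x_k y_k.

d=77: √d = [8; 1,3,2,3,1,16] (ℓ=6, even), read p_5/q_5
a_0=8:  p_0=8·1+0=8,  q_0=8·0+1=1
a_1=1:  p_1=1·8+1=9,  q_1=1·1+0=1
a_2=3:  p_2=3·9+8=35,  q_2=3·1+1=4
a_3=2:  p_3=2·35+9=79,  q_3=2·4+1=9
a_4=3:  p_4=3·79+35=272,  q_4=3·9+4=31
a_5=1:  p_5=1·272+79=351,  q_5=1·31+9=40
→ (351, 40).  Check: 351²=123201, 77·40²=123200, difference 1.
(x_2, y_2) = (351·351 + 77·40·40, 351·40 + 40·351) = (246401, 28080)

351 40
246401 28080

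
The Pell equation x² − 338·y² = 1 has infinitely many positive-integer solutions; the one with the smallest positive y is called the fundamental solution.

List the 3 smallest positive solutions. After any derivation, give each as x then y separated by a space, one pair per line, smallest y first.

114243 6214
26102926097 1419812004
5964153172084899 324407165539730

√338 → a₀=18, period (2,1,1,2,36); ℓ=5 odd so k=9
i=0: a=18 ⇒ p=18, q=1
i=1: a=2 ⇒ p=37, q=2
i=2: a=1 ⇒ p=55, q=3
i=3: a=1 ⇒ p=92, q=5
…
i=5: a=36 ⇒ p=8696, q=473
i=6: a=2 ⇒ p=17631, q=959
i=7: a=1 ⇒ p=26327, q=1432
i=8: a=1 ⇒ p=43958, q=2391
i=9: a=2 ⇒ p=114243, q=6214
→ (114243, 6214).  Check: 114243²=13051463049, 338·6214²=13051463048, difference 1.
(x_2, y_2) = (114243·114243 + 338·6214·6214, 114243·6214 + 6214·114243) = (26102926097, 1419812004)
(x_3, y_3) = (114243·26102926097 + 338·6214·1419812004, 114243·1419812004 + 6214·26102926097) = (5964153172084899, 324407165539730)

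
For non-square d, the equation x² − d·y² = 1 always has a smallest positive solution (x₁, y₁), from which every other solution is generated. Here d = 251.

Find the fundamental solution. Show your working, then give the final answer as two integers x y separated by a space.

[15; 1,5,2,1,2,…,5,1,30] for √251; ℓ=14 ⇒ convergent index 13
k=0  a_k=15  p_k/q_k = 15/1
…
k=5  a_k=2  p_k/q_k = 808/51
…
k=8  a_k=2  p_k/q_k = 61043/3853
k=9  a_k=2  p_k/q_k = 151649/9572
…
k=12  a_k=5  p_k/q_k = 3097857/195535
k=13  a_k=1  p_k/q_k = 3674890/231957
(x₁, y₁) = (3674890, 231957);  3674890² − 251·231957² = 1 ✓

3674890 231957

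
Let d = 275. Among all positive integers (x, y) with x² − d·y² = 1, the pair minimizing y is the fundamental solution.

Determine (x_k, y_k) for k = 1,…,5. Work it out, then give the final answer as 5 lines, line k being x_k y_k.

199 12
79201 4776
31521799 1900836
12545596801 756527952
4993116004999 301096224060

d=275: √d = [16; 1,1,2,1,1,32] (ℓ=6, even), read p_5/q_5
a_0=16:  p_0=16·1+0=16,  q_0=16·0+1=1
a_1=1:  p_1=1·16+1=17,  q_1=1·1+0=1
a_2=1:  p_2=1·17+16=33,  q_2=1·1+1=2
a_3=2:  p_3=2·33+17=83,  q_3=2·2+1=5
a_4=1:  p_4=1·83+33=116,  q_4=1·5+2=7
a_5=1:  p_5=1·116+83=199,  q_5=1·7+5=12
(x₁, y₁) = (199, 12);  199² − 275·12² = 1 ✓
k=2:  x_2 = 199·199+275·12·12 = 79201,  y_2 = 199·12+12·199 = 4776
k=3:  x_3 = 199·79201+275·12·4776 = 31521799,  y_3 = 199·4776+12·79201 = 1900836
k=4:  x_4 = 199·31521799+275·12·1900836 = 12545596801,  y_4 = 199·1900836+12·31521799 = 756527952
k=5:  x_5 = 199·12545596801+275·12·756527952 = 4993116004999,  y_5 = 199·756527952+12·12545596801 = 301096224060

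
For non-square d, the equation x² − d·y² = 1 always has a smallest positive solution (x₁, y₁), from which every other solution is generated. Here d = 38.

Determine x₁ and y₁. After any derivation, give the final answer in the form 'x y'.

37 6

√38 = [6; 6,12, …], period ℓ=2 (even) → k=1
a_0=6:  p_0=6·1+0=6,  q_0=6·0+1=1
a_1=6:  p_1=6·6+1=37,  q_1=6·1+0=6
(x₁, y₁) = (37, 6);  37² − 38·6² = 1 ✓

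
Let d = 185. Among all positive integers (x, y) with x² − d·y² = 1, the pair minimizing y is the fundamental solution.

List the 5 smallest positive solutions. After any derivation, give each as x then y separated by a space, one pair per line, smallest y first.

√185 → a₀=13, period (1,1,1,1,26); ℓ=5 odd so k=9
a_0=13:  p_0=13·1+0=13,  q_0=13·0+1=1
…
a_3=1:  p_3=1·27+14=41,  q_3=1·2+1=3
a_4=1:  p_4=1·41+27=68,  q_4=1·3+2=5
a_5=26:  p_5=26·68+41=1809,  q_5=26·5+3=133
a_6=1:  p_6=1·1809+68=1877,  q_6=1·133+5=138
a_7=1:  p_7=1·1877+1809=3686,  q_7=1·138+133=271
a_8=1:  p_8=1·3686+1877=5563,  q_8=1·271+138=409
a_9=1:  p_9=1·5563+3686=9249,  q_9=1·409+271=680
→ (9249, 680).  Check: 9249²=85544001, 185·680²=85544000, difference 1.
n=2: (9249,680)∘(9249,680) = (9249·9249+185·680·680, 9249·680+680·9249) = (171088001,12578640)
n=3: (171088001,12578640)∘(9249,680) = (9249·171088001+185·680·12578640, 9249·12578640+680·171088001) = (3164785833249,232679682040)
n=4: (3164785833249,232679682040)∘(9249,680) = (9249·3164785833249+185·680·232679682040, 9249·232679682040+680·3164785833249) = (58542208172352001,4304108745797280)
n=5: (58542208172352001,4304108745797280)∘(9249,680) = (9249·58542208172352001+185·680·4304108745797280, 9249·4304108745797280+680·58542208172352001) = (1082913763607381481249,79617403347078403400)

9249 680
171088001 12578640
3164785833249 232679682040
58542208172352001 4304108745797280
1082913763607381481249 79617403347078403400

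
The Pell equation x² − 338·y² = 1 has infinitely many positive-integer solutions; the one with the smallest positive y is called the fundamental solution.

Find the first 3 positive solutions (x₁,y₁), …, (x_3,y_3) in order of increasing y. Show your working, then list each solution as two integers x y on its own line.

[18; 2,1,1,2,36] for √338; ℓ=5 ⇒ convergent index 9
a_0=18:  p_0=18·1+0=18,  q_0=18·0+1=1
…
a_2=1:  p_2=1·37+18=55,  q_2=1·2+1=3
…
a_5=36:  p_5=36·239+92=8696,  q_5=36·13+5=473
…
a_8=1:  p_8=1·26327+17631=43958,  q_8=1·1432+959=2391
a_9=2:  p_9=2·43958+26327=114243,  q_9=2·2391+1432=6214
→ (114243, 6214).  Check: 114243²=13051463049, 338·6214²=13051463048, difference 1.
(114243+6214√338)^2 = 26102926097 + 1419812004√338
(114243+6214√338)^3 = 5964153172084899 + 324407165539730√338

114243 6214
26102926097 1419812004
5964153172084899 324407165539730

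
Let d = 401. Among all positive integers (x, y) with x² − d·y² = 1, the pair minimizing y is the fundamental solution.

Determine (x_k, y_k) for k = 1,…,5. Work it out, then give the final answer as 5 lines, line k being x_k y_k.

801 40
1283201 64080
2055687201 102656120
3293209612801 164455040160
5275719744020001 263456871680200

√401 = [20; 40, …], period ℓ=1 (odd) → k=1
step 0: (20, 1)  from 20·(1,0) + (0,1)
step 1: (801, 40)  from 40·(20,1) + (1,0)
fundamental: x₁=801, y₁=40  (since 641601 − 401·1600 = 1)
n=2: (801,40)∘(801,40) = (801·801+401·40·40, 801·40+40·801) = (1283201,64080)
n=3: (1283201,64080)∘(801,40) = (801·1283201+401·40·64080, 801·64080+40·1283201) = (2055687201,102656120)
n=4: (2055687201,102656120)∘(801,40) = (801·2055687201+401·40·102656120, 801·102656120+40·2055687201) = (3293209612801,164455040160)
n=5: (3293209612801,164455040160)∘(801,40) = (801·3293209612801+401·40·164455040160, 801·164455040160+40·3293209612801) = (5275719744020001,263456871680200)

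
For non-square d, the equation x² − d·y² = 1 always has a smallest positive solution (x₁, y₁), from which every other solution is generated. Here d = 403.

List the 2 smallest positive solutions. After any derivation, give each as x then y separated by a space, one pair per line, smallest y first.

√403 = [20; 13,2,1,3,1,3,1,2,13,40, …], period ℓ=10 (even) → k=9
a_0=20:  p_0=20·1+0=20,  q_0=20·0+1=1
…
a_4=3:  p_4=3·803+542=2951,  q_4=3·40+27=147
…
a_8=2:  p_8=2·17967+14213=50147,  q_8=2·895+708=2498
a_9=13:  p_9=13·50147+17967=669878,  q_9=13·2498+895=33369
→ (669878, 33369).  Check: 669878²=448736534884, 403·33369²=448736534883, difference 1.
k=2:  x_2 = 669878·669878+403·33369·33369 = 897473069767,  y_2 = 669878·33369+33369·669878 = 44706317964

669878 33369
897473069767 44706317964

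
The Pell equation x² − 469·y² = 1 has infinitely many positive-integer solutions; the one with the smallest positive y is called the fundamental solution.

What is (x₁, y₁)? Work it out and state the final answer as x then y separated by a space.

137215 6336

√469 = [21; 1,1,1,10,6,10,1,1,1,42, …], period ℓ=10 (even) → k=9
i=0: a=21 ⇒ p=21, q=1
i=1: a=1 ⇒ p=22, q=1
…
i=6: a=10 ⇒ p=42923, q=1982
…
i=8: a=1 ⇒ p=90069, q=4159
i=9: a=1 ⇒ p=137215, q=6336
→ (137215, 6336).  Check: 137215²=18827956225, 469·6336²=18827956224, difference 1.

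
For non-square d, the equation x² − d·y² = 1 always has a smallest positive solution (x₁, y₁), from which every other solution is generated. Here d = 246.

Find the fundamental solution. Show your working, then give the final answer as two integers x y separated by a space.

[15; 1,2,5,1,14,1,5,2,1,30] for √246; ℓ=10 ⇒ convergent index 9
k=0  a_k=15  p_k/q_k = 15/1
…
k=3  a_k=5  p_k/q_k = 251/16
…
k=5  a_k=14  p_k/q_k = 4423/282
…
k=8  a_k=2  p_k/q_k = 60777/3875
k=9  a_k=1  p_k/q_k = 88805/5662
fundamental: x₁=88805, y₁=5662  (since 7886328025 − 246·32058244 = 1)

88805 5662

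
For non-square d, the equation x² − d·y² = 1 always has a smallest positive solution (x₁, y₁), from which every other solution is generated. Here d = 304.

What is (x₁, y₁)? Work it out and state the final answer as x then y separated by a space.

d=304: √d = [17; 2,3,2,1,1,1,1,1,2,3,2,34] (ℓ=12, even), read p_11/q_11
step 0: (17, 1)  from 17·(1,0) + (0,1)
step 1: (35, 2)  from 2·(17,1) + (1,0)
…
step 5: (680, 39)  from 1·(401,23) + (279,16)
…
step 7: (1761, 101)  from 1·(1081,62) + (680,39)
step 8: (2842, 163)  from 1·(1761,101) + (1081,62)
step 9: (7445, 427)  from 2·(2842,163) + (1761,101)
step 10: (25177, 1444)  from 3·(7445,427) + (2842,163)
step 11: (57799, 3315)  from 2·(25177,1444) + (7445,427)
→ (57799, 3315).  Check: 57799²=3340724401, 304·3315²=3340724400, difference 1.

57799 3315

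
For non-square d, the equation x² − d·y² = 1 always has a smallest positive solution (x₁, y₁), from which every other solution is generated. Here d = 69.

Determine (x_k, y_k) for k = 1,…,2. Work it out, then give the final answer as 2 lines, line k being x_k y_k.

d=69: √d = [8; 3,3,1,4,1,3,3,16] (ℓ=8, even), read p_7/q_7
k=0  a_k=8  p_k/q_k = 8/1
…
k=2  a_k=3  p_k/q_k = 83/10
k=3  a_k=1  p_k/q_k = 108/13
k=4  a_k=4  p_k/q_k = 515/62
k=5  a_k=1  p_k/q_k = 623/75
k=6  a_k=3  p_k/q_k = 2384/287
k=7  a_k=3  p_k/q_k = 7775/936
(x₁, y₁) = (7775, 936);  7775² − 69·936² = 1 ✓
k=2:  x_2 = 7775·7775+69·936·936 = 120901249,  y_2 = 7775·936+936·7775 = 14554800

7775 936
120901249 14554800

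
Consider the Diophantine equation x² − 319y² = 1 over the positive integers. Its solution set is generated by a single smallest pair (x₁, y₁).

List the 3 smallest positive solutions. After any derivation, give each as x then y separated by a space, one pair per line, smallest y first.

12901780 722361
332911854336799 18639485405160
8590311008090840302660 480965080021169647239

[17; 1,6,5,1,4,…,6,1,34] for √319; ℓ=14 ⇒ convergent index 13
k=0  a_k=17  p_k/q_k = 17/1
k=1  a_k=1  p_k/q_k = 18/1
…
k=3  a_k=5  p_k/q_k = 643/36
k=4  a_k=1  p_k/q_k = 768/43
…
k=6  a_k=3  p_k/q_k = 11913/667
k=7  a_k=1  p_k/q_k = 15628/875
…
k=9  a_k=4  p_k/q_k = 250816/14043
k=10  a_k=1  p_k/q_k = 309613/17335
…
k=12  a_k=6  p_k/q_k = 11102899/621643
k=13  a_k=1  p_k/q_k = 12901780/722361
fundamental: x₁=12901780, y₁=722361  (since 166455927168400 − 319·521805414321 = 1)
k=2:  x_2 = 12901780·12901780+319·722361·722361 = 332911854336799,  y_2 = 12901780·722361+722361·12901780 = 18639485405160
k=3:  x_3 = 12901780·332911854336799+319·722361·18639485405160 = 8590311008090840302660,  y_3 = 12901780·18639485405160+722361·332911854336799 = 480965080021169647239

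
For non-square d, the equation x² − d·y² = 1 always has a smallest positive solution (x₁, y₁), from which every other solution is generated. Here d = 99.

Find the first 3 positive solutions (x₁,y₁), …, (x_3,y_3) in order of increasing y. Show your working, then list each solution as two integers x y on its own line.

√99 → a₀=9, period (1,18); ℓ=2 even so k=1
k=0  a_k=9  p_k/q_k = 9/1
k=1  a_k=1  p_k/q_k = 10/1
fundamental: x₁=10, y₁=1  (since 100 − 99·1 = 1)
(x_2, y_2) = (10·10 + 99·1·1, 10·1 + 1·10) = (199, 20)
(x_3, y_3) = (10·199 + 99·1·20, 10·20 + 1·199) = (3970, 399)

10 1
199 20
3970 399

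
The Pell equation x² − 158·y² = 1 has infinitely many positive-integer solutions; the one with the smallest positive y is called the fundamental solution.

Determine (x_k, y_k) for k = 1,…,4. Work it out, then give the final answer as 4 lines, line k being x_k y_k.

√158 = [12; 1,1,3,12,3,1,1,24, …], period ℓ=8 (even) → k=7
k=0  a_k=12  p_k/q_k = 12/1
k=1  a_k=1  p_k/q_k = 13/1
k=2  a_k=1  p_k/q_k = 25/2
…
k=4  a_k=12  p_k/q_k = 1081/86
k=5  a_k=3  p_k/q_k = 3331/265
k=6  a_k=1  p_k/q_k = 4412/351
k=7  a_k=1  p_k/q_k = 7743/616
fundamental: x₁=7743, y₁=616  (since 59954049 − 158·379456 = 1)
k=2:  x_2 = 7743·7743+158·616·616 = 119908097,  y_2 = 7743·616+616·7743 = 9539376
k=3:  x_3 = 7743·119908097+158·616·9539376 = 1856896782399,  y_3 = 7743·9539376+616·119908097 = 147726776120
k=4:  x_4 = 7743·1856896782399+158·616·147726776120 = 28755903452322817,  y_4 = 7743·147726776120+616·1856896782399 = 2287696845454944

7743 616
119908097 9539376
1856896782399 147726776120
28755903452322817 2287696845454944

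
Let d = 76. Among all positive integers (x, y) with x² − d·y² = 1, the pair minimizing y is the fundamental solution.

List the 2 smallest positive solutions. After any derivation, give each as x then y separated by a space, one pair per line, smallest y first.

[8; 1,2,1,1,5,4,5,1,1,2,1,16] for √76; ℓ=12 ⇒ convergent index 11
step 0: (8, 1)  from 8·(1,0) + (0,1)
step 1: (9, 1)  from 1·(8,1) + (1,0)
…
step 3: (35, 4)  from 1·(26,3) + (9,1)
step 4: (61, 7)  from 1·(35,4) + (26,3)
step 5: (340, 39)  from 5·(61,7) + (35,4)
step 6: (1421, 163)  from 4·(340,39) + (61,7)
step 7: (7445, 854)  from 5·(1421,163) + (340,39)
step 8: (8866, 1017)  from 1·(7445,854) + (1421,163)
step 9: (16311, 1871)  from 1·(8866,1017) + (7445,854)
step 10: (41488, 4759)  from 2·(16311,1871) + (8866,1017)
step 11: (57799, 6630)  from 1·(41488,4759) + (16311,1871)
fundamental: x₁=57799, y₁=6630  (since 3340724401 − 76·43956900 = 1)
k=2:  x_2 = 57799·57799+76·6630·6630 = 6681448801,  y_2 = 57799·6630+6630·57799 = 766414740

57799 6630
6681448801 766414740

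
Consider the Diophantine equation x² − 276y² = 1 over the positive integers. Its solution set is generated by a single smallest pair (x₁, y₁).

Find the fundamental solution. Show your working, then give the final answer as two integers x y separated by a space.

d=276: √d = [16; 1,1,1,1,2,2,2,1,1,1,1,32] (ℓ=12, even), read p_11/q_11
step 0: (16, 1)  from 16·(1,0) + (0,1)
step 1: (17, 1)  from 1·(16,1) + (1,0)
step 2: (33, 2)  from 1·(17,1) + (16,1)
…
step 4: (83, 5)  from 1·(50,3) + (33,2)
step 5: (216, 13)  from 2·(83,5) + (50,3)
…
step 7: (1246, 75)  from 2·(515,31) + (216,13)
step 8: (1761, 106)  from 1·(1246,75) + (515,31)
step 9: (3007, 181)  from 1·(1761,106) + (1246,75)
step 10: (4768, 287)  from 1·(3007,181) + (1761,106)
step 11: (7775, 468)  from 1·(4768,287) + (3007,181)
→ (7775, 468).  Check: 7775²=60450625, 276·468²=60450624, difference 1.

7775 468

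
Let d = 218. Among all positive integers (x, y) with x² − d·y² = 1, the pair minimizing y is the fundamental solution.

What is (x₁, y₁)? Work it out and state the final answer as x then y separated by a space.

[14; 1,3,3,1,28] for √218; ℓ=5 ⇒ convergent index 9
a_0=14:  p_0=14·1+0=14,  q_0=14·0+1=1
a_1=1:  p_1=1·14+1=15,  q_1=1·1+0=1
a_2=3:  p_2=3·15+14=59,  q_2=3·1+1=4
a_3=3:  p_3=3·59+15=192,  q_3=3·4+1=13
…
a_5=28:  p_5=28·251+192=7220,  q_5=28·17+13=489
…
a_8=3:  p_8=3·29633+7471=96370,  q_8=3·2007+506=6527
a_9=1:  p_9=1·96370+29633=126003,  q_9=1·6527+2007=8534
fundamental: x₁=126003, y₁=8534  (since 15876756009 − 218·72829156 = 1)

126003 8534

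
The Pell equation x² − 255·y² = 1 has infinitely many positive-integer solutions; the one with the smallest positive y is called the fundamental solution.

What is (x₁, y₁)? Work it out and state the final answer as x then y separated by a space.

16 1

√255 = [15; 1,30, …], period ℓ=2 (even) → k=1
step 0: (15, 1)  from 15·(1,0) + (0,1)
step 1: (16, 1)  from 1·(15,1) + (1,0)
fundamental: x₁=16, y₁=1  (since 256 − 255·1 = 1)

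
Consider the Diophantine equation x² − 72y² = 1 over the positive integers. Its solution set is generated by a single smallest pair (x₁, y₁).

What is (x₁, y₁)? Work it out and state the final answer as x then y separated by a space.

17 2

d=72: √d = [8; 2,16] (ℓ=2, even), read p_1/q_1
a_0=8:  p_0=8·1+0=8,  q_0=8·0+1=1
a_1=2:  p_1=2·8+1=17,  q_1=2·1+0=2
→ (17, 2).  Check: 17²=289, 72·2²=288, difference 1.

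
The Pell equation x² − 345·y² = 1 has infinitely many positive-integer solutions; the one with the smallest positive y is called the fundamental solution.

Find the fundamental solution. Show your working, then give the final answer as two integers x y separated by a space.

6761 364

√345 → a₀=18, period (1,1,2,1,6,1,2,1,1,36); ℓ=10 even so k=9
step 0: (18, 1)  from 18·(1,0) + (0,1)
…
step 2: (37, 2)  from 1·(19,1) + (18,1)
…
step 7: (2879, 155)  from 2·(1003,54) + (873,47)
step 8: (3882, 209)  from 1·(2879,155) + (1003,54)
step 9: (6761, 364)  from 1·(3882,209) + (2879,155)
→ (6761, 364).  Check: 6761²=45711121, 345·364²=45711120, difference 1.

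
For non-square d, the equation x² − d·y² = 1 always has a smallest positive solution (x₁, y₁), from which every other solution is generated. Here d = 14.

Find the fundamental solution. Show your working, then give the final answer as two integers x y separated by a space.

d=14: √d = [3; 1,2,1,6] (ℓ=4, even), read p_3/q_3
k=0  a_k=3  p_k/q_k = 3/1
…
k=2  a_k=2  p_k/q_k = 11/3
k=3  a_k=1  p_k/q_k = 15/4
→ (15, 4).  Check: 15²=225, 14·4²=224, difference 1.

15 4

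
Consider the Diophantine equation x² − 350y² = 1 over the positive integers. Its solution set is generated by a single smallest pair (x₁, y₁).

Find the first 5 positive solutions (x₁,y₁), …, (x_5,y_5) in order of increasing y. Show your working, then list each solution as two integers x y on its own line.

449 24
403201 21552
362074049 19353672
325142092801 17379575904
291977237261249 15606839808120

√350 = [18; 1,2,2,2,1,36, …], period ℓ=6 (even) → k=5
k=0  a_k=18  p_k/q_k = 18/1
…
k=4  a_k=2  p_k/q_k = 318/17
k=5  a_k=1  p_k/q_k = 449/24
fundamental: x₁=449, y₁=24  (since 201601 − 350·576 = 1)
n=2: (449,24)∘(449,24) = (449·449+350·24·24, 449·24+24·449) = (403201,21552)
n=3: (403201,21552)∘(449,24) = (449·403201+350·24·21552, 449·21552+24·403201) = (362074049,19353672)
n=4: (362074049,19353672)∘(449,24) = (449·362074049+350·24·19353672, 449·19353672+24·362074049) = (325142092801,17379575904)
n=5: (325142092801,17379575904)∘(449,24) = (449·325142092801+350·24·17379575904, 449·17379575904+24·325142092801) = (291977237261249,15606839808120)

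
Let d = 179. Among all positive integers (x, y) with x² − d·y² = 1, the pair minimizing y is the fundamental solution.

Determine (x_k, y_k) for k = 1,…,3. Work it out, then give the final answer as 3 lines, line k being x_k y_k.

4190210 313191
35115719688199 2624672120220
294284479589372473370 21995854729733779209

√179 = [13; 2,1,1,1,3,…,1,2,26, …], period ℓ=14 (even) → k=13
step 0: (13, 1)  from 13·(1,0) + (0,1)
step 1: (27, 2)  from 2·(13,1) + (1,0)
step 2: (40, 3)  from 1·(27,2) + (13,1)
step 3: (67, 5)  from 1·(40,3) + (27,2)
step 4: (107, 8)  from 1·(67,5) + (40,3)
step 5: (388, 29)  from 3·(107,8) + (67,5)
step 6: (2047, 153)  from 5·(388,29) + (107,8)
step 7: (26999, 2018)  from 13·(2047,153) + (388,29)
step 8: (137042, 10243)  from 5·(26999,2018) + (2047,153)
step 9: (438125, 32747)  from 3·(137042,10243) + (26999,2018)
…
step 11: (1013292, 75737)  from 1·(575167,42990) + (438125,32747)
step 12: (1588459, 118727)  from 1·(1013292,75737) + (575167,42990)
step 13: (4190210, 313191)  from 2·(1588459,118727) + (1013292,75737)
(x₁, y₁) = (4190210, 313191);  4190210² − 179·313191² = 1 ✓
n=2: (4190210,313191)∘(4190210,313191) = (4190210·4190210+179·313191·313191, 4190210·313191+313191·4190210) = (35115719688199,2624672120220)
n=3: (35115719688199,2624672120220)∘(4190210,313191) = (4190210·35115719688199+179·313191·2624672120220, 4190210·2624672120220+313191·35115719688199) = (294284479589372473370,21995854729733779209)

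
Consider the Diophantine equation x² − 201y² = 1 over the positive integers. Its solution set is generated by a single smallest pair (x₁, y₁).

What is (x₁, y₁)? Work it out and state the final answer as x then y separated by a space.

515095 36332

√201 → a₀=14, period (5,1,1,1,2,…,1,5,28); ℓ=14 even so k=13
k=0  a_k=14  p_k/q_k = 14/1
…
k=2  a_k=1  p_k/q_k = 85/6
…
k=5  a_k=2  p_k/q_k = 638/45
k=6  a_k=1  p_k/q_k = 879/62
k=7  a_k=8  p_k/q_k = 7670/541
…
k=9  a_k=2  p_k/q_k = 24768/1747
k=10  a_k=1  p_k/q_k = 33317/2350
k=11  a_k=1  p_k/q_k = 58085/4097
k=12  a_k=1  p_k/q_k = 91402/6447
k=13  a_k=5  p_k/q_k = 515095/36332
→ (515095, 36332).  Check: 515095²=265322859025, 201·36332²=265322859024, difference 1.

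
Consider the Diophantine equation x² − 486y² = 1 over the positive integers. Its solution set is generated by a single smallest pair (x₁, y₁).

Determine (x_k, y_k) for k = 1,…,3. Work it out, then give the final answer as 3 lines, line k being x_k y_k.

d=486: √d = [22; 22,44] (ℓ=2, even), read p_1/q_1
k=0  a_k=22  p_k/q_k = 22/1
k=1  a_k=22  p_k/q_k = 485/22
→ (485, 22).  Check: 485²=235225, 486·22²=235224, difference 1.
k=2:  x_2 = 485·485+486·22·22 = 470449,  y_2 = 485·22+22·485 = 21340
k=3:  x_3 = 485·470449+486·22·21340 = 456335045,  y_3 = 485·21340+22·470449 = 20699778

485 22
470449 21340
456335045 20699778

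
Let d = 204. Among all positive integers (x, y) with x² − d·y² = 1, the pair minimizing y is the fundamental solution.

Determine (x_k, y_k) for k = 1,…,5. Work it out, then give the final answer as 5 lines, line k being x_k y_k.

4999 350
49980001 3499300
499700044999 34986001050
4996000999920001 349790034998600
49950017497500124999 3497200734930001750

[14; 3,1,1,6,1,1,3,28] for √204; ℓ=8 ⇒ convergent index 7
step 0: (14, 1)  from 14·(1,0) + (0,1)
…
step 6: (1414, 99)  from 1·(757,53) + (657,46)
step 7: (4999, 350)  from 3·(1414,99) + (757,53)
(x₁, y₁) = (4999, 350);  4999² − 204·350² = 1 ✓
(x_2, y_2) = (4999·4999 + 204·350·350, 4999·350 + 350·4999) = (49980001, 3499300)
(x_3, y_3) = (4999·49980001 + 204·350·3499300, 4999·3499300 + 350·49980001) = (499700044999, 34986001050)
(x_4, y_4) = (4999·499700044999 + 204·350·34986001050, 4999·34986001050 + 350·499700044999) = (4996000999920001, 349790034998600)
(x_5, y_5) = (4999·4996000999920001 + 204·350·349790034998600, 4999·349790034998600 + 350·4996000999920001) = (49950017497500124999, 3497200734930001750)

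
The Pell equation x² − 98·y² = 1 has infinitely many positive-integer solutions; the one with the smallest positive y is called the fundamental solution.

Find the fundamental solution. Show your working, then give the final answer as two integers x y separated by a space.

√98 → a₀=9, period (1,8,1,18); ℓ=4 even so k=3
a_0=9:  p_0=9·1+0=9,  q_0=9·0+1=1
a_1=1:  p_1=1·9+1=10,  q_1=1·1+0=1
a_2=8:  p_2=8·10+9=89,  q_2=8·1+1=9
a_3=1:  p_3=1·89+10=99,  q_3=1·9+1=10
fundamental: x₁=99, y₁=10  (since 9801 − 98·100 = 1)

99 10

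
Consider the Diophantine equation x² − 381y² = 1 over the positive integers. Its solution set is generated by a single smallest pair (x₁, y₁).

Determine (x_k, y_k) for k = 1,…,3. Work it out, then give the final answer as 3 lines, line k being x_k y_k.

1015 52
2060449 105560
4182710455 214286748

[19; 1,1,12,1,1,38] for √381; ℓ=6 ⇒ convergent index 5
a_0=19:  p_0=19·1+0=19,  q_0=19·0+1=1
a_1=1:  p_1=1·19+1=20,  q_1=1·1+0=1
a_2=1:  p_2=1·20+19=39,  q_2=1·1+1=2
a_3=12:  p_3=12·39+20=488,  q_3=12·2+1=25
a_4=1:  p_4=1·488+39=527,  q_4=1·25+2=27
a_5=1:  p_5=1·527+488=1015,  q_5=1·27+25=52
→ (1015, 52).  Check: 1015²=1030225, 381·52²=1030224, difference 1.
(x_2, y_2) = (1015·1015 + 381·52·52, 1015·52 + 52·1015) = (2060449, 105560)
(x_3, y_3) = (1015·2060449 + 381·52·105560, 1015·105560 + 52·2060449) = (4182710455, 214286748)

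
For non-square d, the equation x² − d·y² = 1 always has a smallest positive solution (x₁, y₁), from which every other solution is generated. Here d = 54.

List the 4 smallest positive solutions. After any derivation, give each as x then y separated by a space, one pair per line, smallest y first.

485 66
470449 64020
456335045 62099334
442644523201 60236289960

d=54: √d = [7; 2,1,6,1,2,14] (ℓ=6, even), read p_5/q_5
k=0  a_k=7  p_k/q_k = 7/1
k=1  a_k=2  p_k/q_k = 15/2
k=2  a_k=1  p_k/q_k = 22/3
k=3  a_k=6  p_k/q_k = 147/20
k=4  a_k=1  p_k/q_k = 169/23
k=5  a_k=2  p_k/q_k = 485/66
fundamental: x₁=485, y₁=66  (since 235225 − 54·4356 = 1)
n=2: (485,66)∘(485,66) = (485·485+54·66·66, 485·66+66·485) = (470449,64020)
n=3: (470449,64020)∘(485,66) = (485·470449+54·66·64020, 485·64020+66·470449) = (456335045,62099334)
n=4: (456335045,62099334)∘(485,66) = (485·456335045+54·66·62099334, 485·62099334+66·456335045) = (442644523201,60236289960)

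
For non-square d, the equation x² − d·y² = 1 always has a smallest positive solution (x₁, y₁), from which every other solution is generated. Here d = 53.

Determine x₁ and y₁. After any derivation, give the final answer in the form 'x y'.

66249 9100

[7; 3,1,1,3,14] for √53; ℓ=5 ⇒ convergent index 9
k=0  a_k=7  p_k/q_k = 7/1
k=1  a_k=3  p_k/q_k = 22/3
k=2  a_k=1  p_k/q_k = 29/4
k=3  a_k=1  p_k/q_k = 51/7
…
k=5  a_k=14  p_k/q_k = 2599/357
k=6  a_k=3  p_k/q_k = 7979/1096
k=7  a_k=1  p_k/q_k = 10578/1453
k=8  a_k=1  p_k/q_k = 18557/2549
k=9  a_k=3  p_k/q_k = 66249/9100
fundamental: x₁=66249, y₁=9100  (since 4388930001 − 53·82810000 = 1)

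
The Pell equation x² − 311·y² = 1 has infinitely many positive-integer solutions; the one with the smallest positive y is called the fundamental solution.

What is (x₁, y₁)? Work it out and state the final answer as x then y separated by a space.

[17; 1,1,1,2,1,…,1,1,34] for √311; ℓ=16 ⇒ convergent index 15
k=0  a_k=17  p_k/q_k = 17/1
…
k=2  a_k=1  p_k/q_k = 35/2
k=3  a_k=1  p_k/q_k = 53/3
…
k=14  a_k=1  p_k/q_k = 10724507/608131
k=15  a_k=1  p_k/q_k = 16883880/957397
(x₁, y₁) = (16883880, 957397);  16883880² − 311·957397² = 1 ✓

16883880 957397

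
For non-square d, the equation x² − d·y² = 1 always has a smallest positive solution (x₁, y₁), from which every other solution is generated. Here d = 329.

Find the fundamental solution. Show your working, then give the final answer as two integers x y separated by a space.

2376415 131016

√329 = [18; 7,4,2,1,1,4,1,1,2,4,7,36, …], period ℓ=12 (even) → k=11
k=0  a_k=18  p_k/q_k = 18/1
…
k=4  a_k=1  p_k/q_k = 1705/94
…
k=6  a_k=4  p_k/q_k = 13241/730
…
k=9  a_k=2  p_k/q_k = 74857/4127
k=10  a_k=4  p_k/q_k = 328794/18127
k=11  a_k=7  p_k/q_k = 2376415/131016
fundamental: x₁=2376415, y₁=131016  (since 5647348252225 − 329·17165192256 = 1)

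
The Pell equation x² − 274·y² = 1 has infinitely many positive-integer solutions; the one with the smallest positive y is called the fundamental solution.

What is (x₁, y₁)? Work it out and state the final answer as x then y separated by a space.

[16; 1,1,4,4,1,1,32] for √274; ℓ=7 ⇒ convergent index 13
k=0  a_k=16  p_k/q_k = 16/1
…
k=2  a_k=1  p_k/q_k = 33/2
k=3  a_k=4  p_k/q_k = 149/9
k=4  a_k=4  p_k/q_k = 629/38
k=5  a_k=1  p_k/q_k = 778/47
k=6  a_k=1  p_k/q_k = 1407/85
k=7  a_k=32  p_k/q_k = 45802/2767
k=8  a_k=1  p_k/q_k = 47209/2852
k=9  a_k=1  p_k/q_k = 93011/5619
k=10  a_k=4  p_k/q_k = 419253/25328
k=11  a_k=4  p_k/q_k = 1770023/106931
k=12  a_k=1  p_k/q_k = 2189276/132259
k=13  a_k=1  p_k/q_k = 3959299/239190
→ (3959299, 239190).  Check: 3959299²=15676048571401, 274·239190²=15676048571400, difference 1.

3959299 239190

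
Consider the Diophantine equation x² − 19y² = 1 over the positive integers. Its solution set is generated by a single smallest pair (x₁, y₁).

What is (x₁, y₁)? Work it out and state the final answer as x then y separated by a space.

√19 = [4; 2,1,3,1,2,8, …], period ℓ=6 (even) → k=5
a_0=4:  p_0=4·1+0=4,  q_0=4·0+1=1
a_1=2:  p_1=2·4+1=9,  q_1=2·1+0=2
a_2=1:  p_2=1·9+4=13,  q_2=1·2+1=3
…
a_4=1:  p_4=1·48+13=61,  q_4=1·11+3=14
a_5=2:  p_5=2·61+48=170,  q_5=2·14+11=39
(x₁, y₁) = (170, 39);  170² − 19·39² = 1 ✓

170 39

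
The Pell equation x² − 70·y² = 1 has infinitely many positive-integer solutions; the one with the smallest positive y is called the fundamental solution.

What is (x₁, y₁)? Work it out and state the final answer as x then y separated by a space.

251 30

d=70: √d = [8; 2,1,2,1,2,16] (ℓ=6, even), read p_5/q_5
i=0: a=8 ⇒ p=8, q=1
i=1: a=2 ⇒ p=17, q=2
…
i=3: a=2 ⇒ p=67, q=8
i=4: a=1 ⇒ p=92, q=11
i=5: a=2 ⇒ p=251, q=30
→ (251, 30).  Check: 251²=63001, 70·30²=63000, difference 1.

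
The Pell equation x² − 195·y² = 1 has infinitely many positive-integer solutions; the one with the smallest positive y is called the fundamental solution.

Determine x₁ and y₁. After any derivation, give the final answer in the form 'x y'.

14 1

√195 = [13; 1,26, …], period ℓ=2 (even) → k=1
a_0=13:  p_0=13·1+0=13,  q_0=13·0+1=1
a_1=1:  p_1=1·13+1=14,  q_1=1·1+0=1
→ (14, 1).  Check: 14²=196, 195·1²=195, difference 1.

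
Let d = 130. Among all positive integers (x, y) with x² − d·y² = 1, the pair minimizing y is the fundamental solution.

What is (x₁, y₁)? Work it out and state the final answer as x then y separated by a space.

6499 570

d=130: √d = [11; 2,2,22] (ℓ=3, odd), read p_5/q_5
a_0=11:  p_0=11·1+0=11,  q_0=11·0+1=1
…
a_4=2:  p_4=2·1277+57=2611,  q_4=2·112+5=229
a_5=2:  p_5=2·2611+1277=6499,  q_5=2·229+112=570
→ (6499, 570).  Check: 6499²=42237001, 130·570²=42237000, difference 1.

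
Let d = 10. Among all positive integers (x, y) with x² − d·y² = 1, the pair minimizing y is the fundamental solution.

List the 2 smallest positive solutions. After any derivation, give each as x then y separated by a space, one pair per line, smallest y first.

19 6
721 228

[3; 6] for √10; ℓ=1 ⇒ convergent index 1
i=0: a=3 ⇒ p=3, q=1
i=1: a=6 ⇒ p=19, q=6
fundamental: x₁=19, y₁=6  (since 361 − 10·36 = 1)
k=2:  x_2 = 19·19+10·6·6 = 721,  y_2 = 19·6+6·19 = 228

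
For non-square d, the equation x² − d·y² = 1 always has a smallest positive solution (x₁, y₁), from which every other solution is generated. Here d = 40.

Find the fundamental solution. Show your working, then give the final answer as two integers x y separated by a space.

19 3

[6; 3,12] for √40; ℓ=2 ⇒ convergent index 1
step 0: (6, 1)  from 6·(1,0) + (0,1)
step 1: (19, 3)  from 3·(6,1) + (1,0)
fundamental: x₁=19, y₁=3  (since 361 − 40·9 = 1)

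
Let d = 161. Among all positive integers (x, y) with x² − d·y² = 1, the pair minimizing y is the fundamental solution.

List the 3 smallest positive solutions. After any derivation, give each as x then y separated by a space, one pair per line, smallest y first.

11775 928
277301249 21854400
6530444402175 514671119072

√161 → a₀=12, period (1,2,4,1,2,1,4,2,1,24); ℓ=10 even so k=9
step 0: (12, 1)  from 12·(1,0) + (0,1)
step 1: (13, 1)  from 1·(12,1) + (1,0)
step 2: (38, 3)  from 2·(13,1) + (12,1)
…
step 4: (203, 16)  from 1·(165,13) + (38,3)
step 5: (571, 45)  from 2·(203,16) + (165,13)
…
step 7: (3667, 289)  from 4·(774,61) + (571,45)
step 8: (8108, 639)  from 2·(3667,289) + (774,61)
step 9: (11775, 928)  from 1·(8108,639) + (3667,289)
→ (11775, 928).  Check: 11775²=138650625, 161·928²=138650624, difference 1.
k=2:  x_2 = 11775·11775+161·928·928 = 277301249,  y_2 = 11775·928+928·11775 = 21854400
k=3:  x_3 = 11775·277301249+161·928·21854400 = 6530444402175,  y_3 = 11775·21854400+928·277301249 = 514671119072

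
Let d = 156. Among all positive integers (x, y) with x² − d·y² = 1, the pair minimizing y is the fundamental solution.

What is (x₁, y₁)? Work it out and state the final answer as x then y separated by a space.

d=156: √d = [12; 2,24] (ℓ=2, even), read p_1/q_1
i=0: a=12 ⇒ p=12, q=1
i=1: a=2 ⇒ p=25, q=2
(x₁, y₁) = (25, 2);  25² − 156·2² = 1 ✓

25 2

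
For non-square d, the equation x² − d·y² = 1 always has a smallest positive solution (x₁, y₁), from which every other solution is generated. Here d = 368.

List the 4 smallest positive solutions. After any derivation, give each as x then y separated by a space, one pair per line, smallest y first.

1151 60
2649601 138120
6099380351 317952180
14040770918401 731925780240

√368 = [19; 5,2,5,38, …], period ℓ=4 (even) → k=3
k=0  a_k=19  p_k/q_k = 19/1
k=1  a_k=5  p_k/q_k = 96/5
k=2  a_k=2  p_k/q_k = 211/11
k=3  a_k=5  p_k/q_k = 1151/60
fundamental: x₁=1151, y₁=60  (since 1324801 − 368·3600 = 1)
n=2: (1151,60)∘(1151,60) = (1151·1151+368·60·60, 1151·60+60·1151) = (2649601,138120)
n=3: (2649601,138120)∘(1151,60) = (1151·2649601+368·60·138120, 1151·138120+60·2649601) = (6099380351,317952180)
n=4: (6099380351,317952180)∘(1151,60) = (1151·6099380351+368·60·317952180, 1151·317952180+60·6099380351) = (14040770918401,731925780240)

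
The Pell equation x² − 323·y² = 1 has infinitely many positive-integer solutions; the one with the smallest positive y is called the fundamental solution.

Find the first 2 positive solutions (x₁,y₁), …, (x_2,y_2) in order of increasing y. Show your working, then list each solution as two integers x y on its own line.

[17; 1,34] for √323; ℓ=2 ⇒ convergent index 1
a_0=17:  p_0=17·1+0=17,  q_0=17·0+1=1
a_1=1:  p_1=1·17+1=18,  q_1=1·1+0=1
→ (18, 1).  Check: 18²=324, 323·1²=323, difference 1.
k=2:  x_2 = 18·18+323·1·1 = 647,  y_2 = 18·1+1·18 = 36

18 1
647 36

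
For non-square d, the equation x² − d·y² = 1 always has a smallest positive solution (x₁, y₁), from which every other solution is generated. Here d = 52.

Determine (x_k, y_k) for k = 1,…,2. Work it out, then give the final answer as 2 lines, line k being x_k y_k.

649 90
842401 116820

√52 = [7; 4,1,2,1,4,14, …], period ℓ=6 (even) → k=5
step 0: (7, 1)  from 7·(1,0) + (0,1)
…
step 2: (36, 5)  from 1·(29,4) + (7,1)
step 3: (101, 14)  from 2·(36,5) + (29,4)
step 4: (137, 19)  from 1·(101,14) + (36,5)
step 5: (649, 90)  from 4·(137,19) + (101,14)
fundamental: x₁=649, y₁=90  (since 421201 − 52·8100 = 1)
k=2:  x_2 = 649·649+52·90·90 = 842401,  y_2 = 649·90+90·649 = 116820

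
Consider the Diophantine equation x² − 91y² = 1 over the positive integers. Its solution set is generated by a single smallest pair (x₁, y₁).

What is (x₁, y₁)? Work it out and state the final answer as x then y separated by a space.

√91 = [9; 1,1,5,1,5,1,1,18, …], period ℓ=8 (even) → k=7
step 0: (9, 1)  from 9·(1,0) + (0,1)
step 1: (10, 1)  from 1·(9,1) + (1,0)
step 2: (19, 2)  from 1·(10,1) + (9,1)
…
step 4: (124, 13)  from 1·(105,11) + (19,2)
…
step 6: (849, 89)  from 1·(725,76) + (124,13)
step 7: (1574, 165)  from 1·(849,89) + (725,76)
(x₁, y₁) = (1574, 165);  1574² − 91·165² = 1 ✓

1574 165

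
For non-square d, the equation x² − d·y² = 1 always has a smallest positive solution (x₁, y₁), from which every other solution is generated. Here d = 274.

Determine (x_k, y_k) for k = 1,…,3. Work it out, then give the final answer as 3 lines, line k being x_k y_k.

√274 = [16; 1,1,4,4,1,1,32, …], period ℓ=7 (odd) → k=13
i=0: a=16 ⇒ p=16, q=1
i=1: a=1 ⇒ p=17, q=1
i=2: a=1 ⇒ p=33, q=2
i=3: a=4 ⇒ p=149, q=9
i=4: a=4 ⇒ p=629, q=38
…
i=6: a=1 ⇒ p=1407, q=85
i=7: a=32 ⇒ p=45802, q=2767
i=8: a=1 ⇒ p=47209, q=2852
i=9: a=1 ⇒ p=93011, q=5619
i=10: a=4 ⇒ p=419253, q=25328
…
i=12: a=1 ⇒ p=2189276, q=132259
i=13: a=1 ⇒ p=3959299, q=239190
→ (3959299, 239190).  Check: 3959299²=15676048571401, 274·239190²=15676048571400, difference 1.
k=2:  x_2 = 3959299·3959299+274·239190·239190 = 31352097142801,  y_2 = 3959299·239190+239190·3959299 = 1894049455620
k=3:  x_3 = 3959299·31352097142801+274·239190·1894049455620 = 248264653730785753699,  y_3 = 3959299·1894049455620+239190·31352097142801 = 14998216231173381570

3959299 239190
31352097142801 1894049455620
248264653730785753699 14998216231173381570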